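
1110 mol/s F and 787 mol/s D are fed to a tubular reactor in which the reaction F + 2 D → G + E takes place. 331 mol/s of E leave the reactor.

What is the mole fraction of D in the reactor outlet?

For E: n = n₀ + 1ξ → 331 = 0 + 1ξ, giving ξ = 331 mol/s.
Outlet amounts (n = n₀ + ν ξ):
  F: 1110 − 1(331) = 779
  D: 787 − 2(331) = 125
  G: 0 + 1(331) = 331
  E: 0 + 1(331) = 331
Total out = 1566 mol/s; y_D = 125 / 1566 = 0.07982.

0.0798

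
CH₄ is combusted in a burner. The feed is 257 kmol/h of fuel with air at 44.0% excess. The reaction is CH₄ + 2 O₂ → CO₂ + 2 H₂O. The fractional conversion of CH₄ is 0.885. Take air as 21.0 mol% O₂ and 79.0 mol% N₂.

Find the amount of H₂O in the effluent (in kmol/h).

Stoichiometric O₂ = 2 × 257 = 514 kmol/h; O₂ fed = 514 × 1.440 = 740.2 kmol/h.
N₂ fed = 740.2 × 79/21 = 2784 kmol/h.
Fuel reacted = 0.885 × 257 → ξ = 227.4 kmol/h.
Outlet (n = n₀ + ν ξ):
  CH₄: 257 − 1(227.4) = 29.56
  O₂: 740.2 − 2(227.4) = 285.3
  N₂: 2784 (inert)
  CO₂: 0 + 1(227.4) = 227.4
  H₂O: 0 + 2(227.4) = 454.9

455 kmol/h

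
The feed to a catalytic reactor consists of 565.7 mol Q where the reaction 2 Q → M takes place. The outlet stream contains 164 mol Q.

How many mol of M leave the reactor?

For Q: n = n₀ − 2ξ → 164 = 565.7 − 2ξ, giving ξ = 200.9 mol.
Outlet amounts (n = n₀ + ν ξ):
  Q: 565.7 − 2(200.9) = 164
  M: 0 + 1(200.9) = 200.9

201 mol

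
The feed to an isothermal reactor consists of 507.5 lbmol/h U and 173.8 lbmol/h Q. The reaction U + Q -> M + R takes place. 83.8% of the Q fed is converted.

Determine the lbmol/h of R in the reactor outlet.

146 lbmol/h

Q reacted = 0.838 × 173.8 = 145.6 lbmol/h; ν_Q = −1, so ξ = 145.6/1 = 145.6 lbmol/h.
Outlet amounts (n = n₀ + ν ξ):
  U: 507.5 − 1(145.6) = 361.9
  Q: 173.8 − 1(145.6) = 28.16
  M: 0 + 1(145.6) = 145.6
  R: 0 + 1(145.6) = 145.6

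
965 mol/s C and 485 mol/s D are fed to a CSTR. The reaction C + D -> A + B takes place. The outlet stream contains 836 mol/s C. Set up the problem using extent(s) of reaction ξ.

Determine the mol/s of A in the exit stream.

129 mol/s

For C: n = n₀ − 1ξ → 836 = 965 − 1ξ, giving ξ = 129 mol/s.
Outlet amounts (n = n₀ + ν ξ):
  C: 965 − 1(129) = 836
  D: 485 − 1(129) = 356
  A: 0 + 1(129) = 129
  B: 0 + 1(129) = 129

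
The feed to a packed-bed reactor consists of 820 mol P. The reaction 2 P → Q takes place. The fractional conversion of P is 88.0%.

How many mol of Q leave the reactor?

P reacted = 0.88 × 820 = 721.6 mol; ν_P = −2, so ξ = 721.6/2 = 360.8 mol.
Outlet amounts (n = n₀ + ν ξ):
  P: 820 − 2(360.8) = 98.4
  Q: 0 + 1(360.8) = 360.8

361 mol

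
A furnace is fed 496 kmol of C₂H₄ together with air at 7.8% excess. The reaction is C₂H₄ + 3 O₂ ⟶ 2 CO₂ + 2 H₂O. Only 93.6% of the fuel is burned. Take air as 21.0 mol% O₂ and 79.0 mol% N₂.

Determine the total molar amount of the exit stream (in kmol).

Stoichiometric O₂ = 3 × 496 = 1488 kmol; O₂ fed = 1488 × 1.078 = 1604 kmol.
N₂ fed = 1604 × 79/21 = 6034 kmol.
Fuel reacted = 0.936 × 496 → ξ = 464.3 kmol.
Outlet (n = n₀ + ν ξ):
  C₂H₄: 496 − 1(464.3) = 31.74
  O₂: 1604 − 3(464.3) = 211.3
  N₂: 6034 (inert)
  CO₂: 0 + 2(464.3) = 928.5
  H₂O: 0 + 2(464.3) = 928.5
Total out = 31.74 + 211.3 + 6034 + 928.5 + 928.5 = 8134 kmol.

8130 kmol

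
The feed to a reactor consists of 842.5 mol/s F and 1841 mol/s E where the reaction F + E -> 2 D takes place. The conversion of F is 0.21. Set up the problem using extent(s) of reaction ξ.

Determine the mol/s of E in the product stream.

1660 mol/s

F reacted = 0.21 × 842.5 = 176.9 mol/s; ν_F = −1, so ξ = 176.9/1 = 176.9 mol/s.
Outlet amounts (n = n₀ + ν ξ):
  F: 842.5 − 1(176.9) = 665.6
  E: 1841 − 1(176.9) = 1664
  D: 0 + 2(176.9) = 353.8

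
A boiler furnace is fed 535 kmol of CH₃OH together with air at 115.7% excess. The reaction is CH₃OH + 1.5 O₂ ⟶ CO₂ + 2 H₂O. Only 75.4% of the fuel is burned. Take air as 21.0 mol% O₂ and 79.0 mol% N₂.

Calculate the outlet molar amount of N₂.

6510 kmol

Stoichiometric O₂ = 1.5 × 535 = 802.5 kmol; O₂ fed = 802.5 × 2.157 = 1731 kmol.
N₂ fed = 1731 × 79/21 = 6512 kmol.
Fuel reacted = 0.754 × 535 → ξ = 403.4 kmol.
Outlet (n = n₀ + ν ξ):
  CH₃OH: 535 − 1(403.4) = 131.6
  O₂: 1731 − 1.5(403.4) = 1126
  N₂: 6512 (inert)
  CO₂: 0 + 1(403.4) = 403.4
  H₂O: 0 + 2(403.4) = 806.8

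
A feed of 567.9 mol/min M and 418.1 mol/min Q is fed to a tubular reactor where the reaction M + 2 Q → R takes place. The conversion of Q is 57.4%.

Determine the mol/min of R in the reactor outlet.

120 mol/min

Q reacted = 0.574 × 418.1 = 240 mol/min; ν_Q = −2, so ξ = 240/2 = 120 mol/min.
Outlet amounts (n = n₀ + ν ξ):
  M: 567.9 − 1(120) = 447.9
  Q: 418.1 − 2(120) = 178.1
  R: 0 + 1(120) = 120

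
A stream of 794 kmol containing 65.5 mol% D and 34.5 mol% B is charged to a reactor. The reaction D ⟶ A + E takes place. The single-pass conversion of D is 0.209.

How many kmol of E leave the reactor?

D reacted = 0.209 × 520.1 = 108.7 kmol; ν_D = −1, so ξ = 108.7/1 = 108.7 kmol.
Outlet amounts (n = n₀ + ν ξ):
  D: 520.1 − 1(108.7) = 411.4
  A: 0 + 1(108.7) = 108.7
  E: 0 + 1(108.7) = 108.7
  B: 273.9 (inert)

109 kmol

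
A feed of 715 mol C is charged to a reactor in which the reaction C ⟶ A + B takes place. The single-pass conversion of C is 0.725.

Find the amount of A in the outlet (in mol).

C reacted = 0.725 × 715 = 518.4 mol; ν_C = −1, so ξ = 518.4/1 = 518.4 mol.
Outlet amounts (n = n₀ + ν ξ):
  C: 715 − 1(518.4) = 196.6
  A: 0 + 1(518.4) = 518.4
  B: 0 + 1(518.4) = 518.4

518 mol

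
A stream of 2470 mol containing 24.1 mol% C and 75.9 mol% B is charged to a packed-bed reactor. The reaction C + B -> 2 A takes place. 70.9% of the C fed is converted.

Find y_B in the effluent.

0.588

C reacted = 0.709 × 595.3 = 422 mol; ν_C = −1, so ξ = 422/1 = 422 mol.
Outlet amounts (n = n₀ + ν ξ):
  C: 595.3 − 1(422) = 173.2
  B: 1875 − 1(422) = 1453
  A: 0 + 2(422) = 844.1
Total out = 2470 mol; y_B = 1453 / 2470 = 0.5881.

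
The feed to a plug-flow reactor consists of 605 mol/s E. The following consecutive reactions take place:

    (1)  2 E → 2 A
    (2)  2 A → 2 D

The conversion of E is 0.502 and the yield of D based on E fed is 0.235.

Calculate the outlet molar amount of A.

Conversion of E: E consumed = 2ξ₁ = 0.502 × 605 → ξ₁ = 151.9 mol/s.
Yield of D: 2ξ₂ / 605 = 0.235 → ξ₂ = 71.09 mol/s.
Outlet amounts (n = n₀ + Σ ν·ξ):
  E: 605 − 2(151.9) = 301.3
  A: 0 + 2(151.9) − 2(71.09) = 161.5
  D: 0 + 2(71.09) = 142.2

162 mol/s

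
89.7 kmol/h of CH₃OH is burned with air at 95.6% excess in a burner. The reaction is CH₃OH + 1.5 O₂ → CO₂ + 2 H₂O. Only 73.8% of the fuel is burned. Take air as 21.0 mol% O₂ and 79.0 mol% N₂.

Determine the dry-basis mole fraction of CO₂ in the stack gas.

0.0532

Stoichiometric O₂ = 1.5 × 89.7 = 134.6 kmol/h; O₂ fed = 134.6 × 1.956 = 263.2 kmol/h.
N₂ fed = 263.2 × 79/21 = 990.1 kmol/h.
Fuel reacted = 0.738 × 89.7 → ξ = 66.2 kmol/h.
Outlet (n = n₀ + ν ξ):
  CH₃OH: 89.7 − 1(66.2) = 23.5
  O₂: 263.2 − 1.5(66.2) = 163.9
  N₂: 990.1 (inert)
  CO₂: 0 + 1(66.2) = 66.2
  H₂O: 0 + 2(66.2) = 132.4
Dry total = 1244 kmol/h; y_CO₂ (dry) = 66.2 / 1244 = 0.05323.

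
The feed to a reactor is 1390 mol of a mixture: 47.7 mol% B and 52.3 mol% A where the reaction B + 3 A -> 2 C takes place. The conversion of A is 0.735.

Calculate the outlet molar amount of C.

356 mol

A reacted = 0.735 × 727 = 534.3 mol; ν_A = −3, so ξ = 534.3/3 = 178.1 mol.
Outlet amounts (n = n₀ + ν ξ):
  B: 663 − 1(178.1) = 484.9
  A: 727 − 3(178.1) = 192.6
  C: 0 + 2(178.1) = 356.2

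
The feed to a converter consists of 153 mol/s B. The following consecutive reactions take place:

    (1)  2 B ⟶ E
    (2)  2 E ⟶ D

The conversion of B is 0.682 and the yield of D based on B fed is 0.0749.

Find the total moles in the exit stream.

89.4 mol/s

Conversion of B: B consumed = 2ξ₁ = 0.682 × 153 → ξ₁ = 52.17 mol/s.
Yield of D: 1ξ₂ / 153 = 0.0749 → ξ₂ = 11.46 mol/s.
Outlet amounts (n = n₀ + Σ ν·ξ):
  B: 153 − 2(52.17) = 48.65
  E: 0 + 1(52.17) − 2(11.46) = 29.25
  D: 0 + 1(11.46) = 11.46
Total out = 48.65 + 29.25 + 11.46 = 89.37 mol/s.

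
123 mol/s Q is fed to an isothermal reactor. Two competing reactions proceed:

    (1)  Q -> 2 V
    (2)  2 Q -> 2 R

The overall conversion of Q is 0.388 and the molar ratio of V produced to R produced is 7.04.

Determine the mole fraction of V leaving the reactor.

Conversion of Q: Q consumed = 0.388 × 123 = 47.72 mol/s = 1ξ₁ + 2ξ₂.
Selectivity: 2ξ₁ / (2ξ₂) = 7.04 → ξ₁ = 7.04 ξ₂.
Substitute: (1·7.04 + 2) ξ₂ = 47.72 → ξ₂ = 5.279 mol/s, ξ₁ = 37.17 mol/s.
Outlet amounts (n = n₀ + Σ ν·ξ):
  Q: 123 − 1(37.17) − 2(5.279) = 75.28
  V: 0 + 2(37.17) = 74.33
  R: 0 + 2(5.279) = 10.56
Total out = 160.2 mol/s; y_V = 74.33 / 160.2 = 0.4641.

0.464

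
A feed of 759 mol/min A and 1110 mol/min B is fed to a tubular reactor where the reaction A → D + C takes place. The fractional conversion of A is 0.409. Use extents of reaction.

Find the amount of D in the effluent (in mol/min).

310 mol/min

A reacted = 0.409 × 759 = 310.4 mol/min; ν_A = −1, so ξ = 310.4/1 = 310.4 mol/min.
Outlet amounts (n = n₀ + ν ξ):
  A: 759 − 1(310.4) = 448.6
  D: 0 + 1(310.4) = 310.4
  C: 0 + 1(310.4) = 310.4
  B: 1110 (inert)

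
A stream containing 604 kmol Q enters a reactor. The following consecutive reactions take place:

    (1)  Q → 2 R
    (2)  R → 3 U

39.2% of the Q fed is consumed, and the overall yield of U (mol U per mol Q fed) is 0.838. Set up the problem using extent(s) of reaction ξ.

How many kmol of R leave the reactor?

Conversion of Q: Q consumed = 1ξ₁ = 0.392 × 604 → ξ₁ = 236.8 kmol.
Yield of U: 3ξ₂ / 604 = 0.838 → ξ₂ = 168.7 kmol.
Outlet amounts (n = n₀ + Σ ν·ξ):
  Q: 604 − 1(236.8) = 367.2
  R: 0 + 2(236.8) − 1(168.7) = 304.8
  U: 0 + 3(168.7) = 506.2

305 kmol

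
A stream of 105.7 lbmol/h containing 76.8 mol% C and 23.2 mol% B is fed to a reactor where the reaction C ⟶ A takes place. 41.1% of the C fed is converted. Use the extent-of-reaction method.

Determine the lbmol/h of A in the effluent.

33.4 lbmol/h

C reacted = 0.411 × 81.18 = 33.36 lbmol/h; ν_C = −1, so ξ = 33.36/1 = 33.36 lbmol/h.
Outlet amounts (n = n₀ + ν ξ):
  C: 81.18 − 1(33.36) = 47.81
  A: 0 + 1(33.36) = 33.36
  B: 24.52 (inert)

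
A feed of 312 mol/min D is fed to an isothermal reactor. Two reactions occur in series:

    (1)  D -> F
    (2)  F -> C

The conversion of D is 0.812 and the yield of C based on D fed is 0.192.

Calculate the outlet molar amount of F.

Conversion of D: D consumed = 1ξ₁ = 0.812 × 312 → ξ₁ = 253.3 mol/min.
Yield of C: 1ξ₂ / 312 = 0.192 → ξ₂ = 59.9 mol/min.
Outlet amounts (n = n₀ + Σ ν·ξ):
  D: 312 − 1(253.3) = 58.66
  F: 0 + 1(253.3) − 1(59.9) = 193.4
  C: 0 + 1(59.9) = 59.9

193 mol/min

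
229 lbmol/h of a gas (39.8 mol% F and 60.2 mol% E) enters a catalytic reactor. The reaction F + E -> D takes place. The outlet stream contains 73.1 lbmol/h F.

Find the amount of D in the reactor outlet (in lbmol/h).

For F: n = n₀ − 1ξ → 73.1 = 91.14 − 1ξ, giving ξ = 18.04 lbmol/h.
Outlet amounts (n = n₀ + ν ξ):
  F: 91.14 − 1(18.04) = 73.1
  E: 137.9 − 1(18.04) = 119.8
  D: 0 + 1(18.04) = 18.04

18 lbmol/h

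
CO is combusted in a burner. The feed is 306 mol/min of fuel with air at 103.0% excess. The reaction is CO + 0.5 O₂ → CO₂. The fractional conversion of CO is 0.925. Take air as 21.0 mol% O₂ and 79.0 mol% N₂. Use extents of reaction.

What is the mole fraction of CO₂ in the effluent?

0.172

Stoichiometric O₂ = 0.5 × 306 = 153 mol/min; O₂ fed = 153 × 2.030 = 310.6 mol/min.
N₂ fed = 310.6 × 79/21 = 1168 mol/min.
Fuel reacted = 0.925 × 306 → ξ = 283.1 mol/min.
Outlet (n = n₀ + ν ξ):
  CO: 306 − 1(283.1) = 22.95
  O₂: 310.6 − 0.5(283.1) = 169.1
  N₂: 1168 (inert)
  CO₂: 0 + 1(283.1) = 283.1
Total out = 1643 mol/min; y_CO₂ = 283.1 / 1643 = 0.1722.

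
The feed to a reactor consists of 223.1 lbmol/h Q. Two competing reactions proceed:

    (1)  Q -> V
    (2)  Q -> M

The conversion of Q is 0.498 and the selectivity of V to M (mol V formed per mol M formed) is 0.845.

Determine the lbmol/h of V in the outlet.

Conversion of Q: Q consumed = 0.498 × 223.1 = 111.1 lbmol/h = 1ξ₁ + 1ξ₂.
Selectivity: 1ξ₁ / (1ξ₂) = 0.845 → ξ₁ = 0.845 ξ₂.
Substitute: (1·0.845 + 1) ξ₂ = 111.1 → ξ₂ = 60.22 lbmol/h, ξ₁ = 50.88 lbmol/h.
Outlet amounts (n = n₀ + Σ ν·ξ):
  Q: 223.1 − 1(50.88) − 1(60.22) = 112
  V: 0 + 1(50.88) = 50.88
  M: 0 + 1(60.22) = 60.22

50.9 lbmol/h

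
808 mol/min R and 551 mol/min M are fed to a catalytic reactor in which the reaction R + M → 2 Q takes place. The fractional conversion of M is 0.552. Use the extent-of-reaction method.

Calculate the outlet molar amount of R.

504 mol/min

M reacted = 0.552 × 551 = 304.2 mol/min; ν_M = −1, so ξ = 304.2/1 = 304.2 mol/min.
Outlet amounts (n = n₀ + ν ξ):
  R: 808 − 1(304.2) = 503.8
  M: 551 − 1(304.2) = 246.8
  Q: 0 + 2(304.2) = 608.3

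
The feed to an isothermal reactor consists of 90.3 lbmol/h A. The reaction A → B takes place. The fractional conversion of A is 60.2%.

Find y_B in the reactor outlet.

A reacted = 0.602 × 90.3 = 54.36 lbmol/h; ν_A = −1, so ξ = 54.36/1 = 54.36 lbmol/h.
Outlet amounts (n = n₀ + ν ξ):
  A: 90.3 − 1(54.36) = 35.94
  B: 0 + 1(54.36) = 54.36
Total out = 90.3 lbmol/h; y_B = 54.36 / 90.3 = 0.602.

0.602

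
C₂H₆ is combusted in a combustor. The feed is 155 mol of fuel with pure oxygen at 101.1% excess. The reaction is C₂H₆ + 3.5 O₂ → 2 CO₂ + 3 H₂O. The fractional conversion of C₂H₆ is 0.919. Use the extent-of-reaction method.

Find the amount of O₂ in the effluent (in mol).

Stoichiometric O₂ = 3.5 × 155 = 542.5 mol; O₂ fed = 542.5 × 2.011 = 1091 mol.
Fuel reacted = 0.919 × 155 → ξ = 142.4 mol.
Outlet (n = n₀ + ν ξ):
  C₂H₆: 155 − 1(142.4) = 12.56
  O₂: 1091 − 3.5(142.4) = 592.4
  CO₂: 0 + 2(142.4) = 284.9
  H₂O: 0 + 3(142.4) = 427.3

592 mol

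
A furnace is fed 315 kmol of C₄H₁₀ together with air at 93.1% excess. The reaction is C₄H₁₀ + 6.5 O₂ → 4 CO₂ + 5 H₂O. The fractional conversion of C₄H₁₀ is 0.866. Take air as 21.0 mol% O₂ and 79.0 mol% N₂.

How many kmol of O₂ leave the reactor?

2180 kmol

Stoichiometric O₂ = 6.5 × 315 = 2048 kmol; O₂ fed = 2048 × 1.931 = 3954 kmol.
N₂ fed = 3954 × 79/21 = 14870 kmol.
Fuel reacted = 0.866 × 315 → ξ = 272.8 kmol.
Outlet (n = n₀ + ν ξ):
  C₄H₁₀: 315 − 1(272.8) = 42.21
  O₂: 3954 − 6.5(272.8) = 2181
  N₂: 14870 (inert)
  CO₂: 0 + 4(272.8) = 1091
  H₂O: 0 + 5(272.8) = 1364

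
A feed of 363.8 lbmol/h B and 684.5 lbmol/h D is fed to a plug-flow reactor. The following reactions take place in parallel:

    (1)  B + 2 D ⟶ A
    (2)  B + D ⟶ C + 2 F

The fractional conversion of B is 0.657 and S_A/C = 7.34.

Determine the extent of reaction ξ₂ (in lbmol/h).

Conversion of B: B consumed = 0.657 × 363.8 = 239 lbmol/h = 1ξ₁ + 1ξ₂.
Selectivity: 1ξ₁ / (1ξ₂) = 7.34 → ξ₁ = 7.34 ξ₂.
Substitute: (1·7.34 + 1) ξ₂ = 239 → ξ₂ = 28.66 lbmol/h, ξ₁ = 210.4 lbmol/h.
Outlet amounts (n = n₀ + Σ ν·ξ):
  B: 363.8 − 1(210.4) − 1(28.66) = 124.8
  D: 684.5 − 2(210.4) − 1(28.66) = 235.1
  A: 0 + 1(210.4) = 210.4
  C: 0 + 1(28.66) = 28.66
  F: 0 + 2(28.66) = 57.32

ξ₂ = 28.7 lbmol/h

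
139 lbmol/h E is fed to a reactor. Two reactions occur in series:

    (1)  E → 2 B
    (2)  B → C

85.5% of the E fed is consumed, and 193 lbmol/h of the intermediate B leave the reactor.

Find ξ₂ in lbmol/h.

Conversion of E: E consumed = 1ξ₁ = 0.855 × 139 → ξ₁ = 118.8 lbmol/h.
B balance: n_B = 0 + 2ξ₁ − 1ξ₂ = 193 → ξ₂ = (2·118.8 − 193)/1 = 44.69 lbmol/h.
Outlet amounts (n = n₀ + Σ ν·ξ):
  E: 139 − 1(118.8) = 20.16
  B: 0 + 2(118.8) − 1(44.69) = 193
  C: 0 + 1(44.69) = 44.69

ξ₂ = 44.7 lbmol/h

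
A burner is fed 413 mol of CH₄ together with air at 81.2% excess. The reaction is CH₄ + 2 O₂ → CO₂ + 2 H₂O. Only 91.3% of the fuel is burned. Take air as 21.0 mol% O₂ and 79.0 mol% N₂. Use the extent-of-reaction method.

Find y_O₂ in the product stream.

0.0985

Stoichiometric O₂ = 2 × 413 = 826 mol; O₂ fed = 826 × 1.812 = 1497 mol.
N₂ fed = 1497 × 79/21 = 5630 mol.
Fuel reacted = 0.913 × 413 → ξ = 377.1 mol.
Outlet (n = n₀ + ν ξ):
  CH₄: 413 − 1(377.1) = 35.93
  O₂: 1497 − 2(377.1) = 742.6
  N₂: 5630 (inert)
  CO₂: 0 + 1(377.1) = 377.1
  H₂O: 0 + 2(377.1) = 754.1
Total out = 7540 mol; y_O₂ = 742.6 / 7540 = 0.09848.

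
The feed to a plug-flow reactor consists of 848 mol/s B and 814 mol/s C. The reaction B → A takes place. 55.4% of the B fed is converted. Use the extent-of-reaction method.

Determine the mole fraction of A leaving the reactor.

B reacted = 0.554 × 848 = 469.8 mol/s; ν_B = −1, so ξ = 469.8/1 = 469.8 mol/s.
Outlet amounts (n = n₀ + ν ξ):
  B: 848 − 1(469.8) = 378.2
  A: 0 + 1(469.8) = 469.8
  C: 814 (inert)
Total out = 1662 mol/s; y_A = 469.8 / 1662 = 0.2827.

0.283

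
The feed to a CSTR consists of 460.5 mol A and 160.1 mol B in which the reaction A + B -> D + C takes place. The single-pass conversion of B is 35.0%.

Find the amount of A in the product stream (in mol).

404 mol

B reacted = 0.35 × 160.1 = 56.03 mol; ν_B = −1, so ξ = 56.03/1 = 56.03 mol.
Outlet amounts (n = n₀ + ν ξ):
  A: 460.5 − 1(56.03) = 404.5
  B: 160.1 − 1(56.03) = 104.1
  D: 0 + 1(56.03) = 56.03
  C: 0 + 1(56.03) = 56.03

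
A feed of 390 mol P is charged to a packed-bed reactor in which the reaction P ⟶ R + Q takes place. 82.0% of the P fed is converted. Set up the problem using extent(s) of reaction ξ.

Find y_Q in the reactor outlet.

0.451

P reacted = 0.82 × 390 = 319.8 mol; ν_P = −1, so ξ = 319.8/1 = 319.8 mol.
Outlet amounts (n = n₀ + ν ξ):
  P: 390 − 1(319.8) = 70.2
  R: 0 + 1(319.8) = 319.8
  Q: 0 + 1(319.8) = 319.8
Total out = 709.8 mol; y_Q = 319.8 / 709.8 = 0.4505.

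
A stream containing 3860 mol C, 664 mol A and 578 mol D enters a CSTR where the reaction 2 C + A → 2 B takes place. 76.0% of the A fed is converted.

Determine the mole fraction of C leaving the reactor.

0.62

A reacted = 0.76 × 664 = 504.6 mol; ν_A = −1, so ξ = 504.6/1 = 504.6 mol.
Outlet amounts (n = n₀ + ν ξ):
  C: 3860 − 2(504.6) = 2851
  A: 664 − 1(504.6) = 159.4
  B: 0 + 2(504.6) = 1009
  D: 578 (inert)
Total out = 4597 mol; y_C = 2851 / 4597 = 0.6201.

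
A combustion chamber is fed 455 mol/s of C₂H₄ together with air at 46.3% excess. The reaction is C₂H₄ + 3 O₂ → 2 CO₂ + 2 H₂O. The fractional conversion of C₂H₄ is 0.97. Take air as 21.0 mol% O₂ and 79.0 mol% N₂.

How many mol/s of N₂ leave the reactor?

7510 mol/s

Stoichiometric O₂ = 3 × 455 = 1365 mol/s; O₂ fed = 1365 × 1.463 = 1997 mol/s.
N₂ fed = 1997 × 79/21 = 7513 mol/s.
Fuel reacted = 0.97 × 455 → ξ = 441.3 mol/s.
Outlet (n = n₀ + ν ξ):
  C₂H₄: 455 − 1(441.3) = 13.65
  O₂: 1997 − 3(441.3) = 672.9
  N₂: 7513 (inert)
  CO₂: 0 + 2(441.3) = 882.7
  H₂O: 0 + 2(441.3) = 882.7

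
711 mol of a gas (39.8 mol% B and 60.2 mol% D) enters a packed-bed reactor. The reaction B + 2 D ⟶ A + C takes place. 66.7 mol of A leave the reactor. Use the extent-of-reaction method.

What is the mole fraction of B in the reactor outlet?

0.336

For A: n = n₀ + 1ξ → 66.7 = 0 + 1ξ, giving ξ = 66.7 mol.
Outlet amounts (n = n₀ + ν ξ):
  B: 283 − 1(66.7) = 216.3
  D: 428 − 2(66.7) = 294.6
  A: 0 + 1(66.7) = 66.7
  C: 0 + 1(66.7) = 66.7
Total out = 644.3 mol; y_B = 216.3 / 644.3 = 0.3357.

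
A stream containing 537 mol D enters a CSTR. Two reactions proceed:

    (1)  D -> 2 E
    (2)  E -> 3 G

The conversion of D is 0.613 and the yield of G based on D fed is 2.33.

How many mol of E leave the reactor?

Conversion of D: D consumed = 1ξ₁ = 0.613 × 537 → ξ₁ = 329.2 mol.
Yield of G: 3ξ₂ / 537 = 2.33 → ξ₂ = 417.1 mol.
Outlet amounts (n = n₀ + Σ ν·ξ):
  D: 537 − 1(329.2) = 207.8
  E: 0 + 2(329.2) − 1(417.1) = 241.3
  G: 0 + 3(417.1) = 1251

241 mol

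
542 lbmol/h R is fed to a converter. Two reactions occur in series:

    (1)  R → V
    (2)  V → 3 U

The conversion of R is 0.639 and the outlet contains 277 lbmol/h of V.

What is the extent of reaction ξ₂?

ξ₂ = 69.3 lbmol/h

Conversion of R: R consumed = 1ξ₁ = 0.639 × 542 → ξ₁ = 346.3 lbmol/h.
V balance: n_V = 0 + 1ξ₁ − 1ξ₂ = 277 → ξ₂ = (1·346.3 − 277)/1 = 69.34 lbmol/h.
Outlet amounts (n = n₀ + Σ ν·ξ):
  R: 542 − 1(346.3) = 195.7
  V: 0 + 1(346.3) − 1(69.34) = 277
  U: 0 + 3(69.34) = 208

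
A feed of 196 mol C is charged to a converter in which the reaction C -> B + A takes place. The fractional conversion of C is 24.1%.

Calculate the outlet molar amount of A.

C reacted = 0.241 × 196 = 47.24 mol; ν_C = −1, so ξ = 47.24/1 = 47.24 mol.
Outlet amounts (n = n₀ + ν ξ):
  C: 196 − 1(47.24) = 148.8
  B: 0 + 1(47.24) = 47.24
  A: 0 + 1(47.24) = 47.24

47.2 mol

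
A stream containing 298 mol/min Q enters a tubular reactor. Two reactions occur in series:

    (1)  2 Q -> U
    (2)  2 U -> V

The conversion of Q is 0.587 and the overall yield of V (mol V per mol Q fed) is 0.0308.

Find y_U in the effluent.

Conversion of Q: Q consumed = 2ξ₁ = 0.587 × 298 → ξ₁ = 87.46 mol/min.
Yield of V: 1ξ₂ / 298 = 0.0308 → ξ₂ = 9.178 mol/min.
Outlet amounts (n = n₀ + Σ ν·ξ):
  Q: 298 − 2(87.46) = 123.1
  U: 0 + 1(87.46) − 2(9.178) = 69.11
  V: 0 + 1(9.178) = 9.178
Total out = 201.4 mol/min; y_U = 69.11 / 201.4 = 0.3432.

0.343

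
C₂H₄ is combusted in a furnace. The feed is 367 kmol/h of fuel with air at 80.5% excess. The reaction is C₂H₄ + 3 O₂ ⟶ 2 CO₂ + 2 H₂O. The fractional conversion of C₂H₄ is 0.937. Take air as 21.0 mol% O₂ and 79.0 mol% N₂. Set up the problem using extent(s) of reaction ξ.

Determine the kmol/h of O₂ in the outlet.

Stoichiometric O₂ = 3 × 367 = 1101 kmol/h; O₂ fed = 1101 × 1.805 = 1987 kmol/h.
N₂ fed = 1987 × 79/21 = 7476 kmol/h.
Fuel reacted = 0.937 × 367 → ξ = 343.9 kmol/h.
Outlet (n = n₀ + ν ξ):
  C₂H₄: 367 − 1(343.9) = 23.12
  O₂: 1987 − 3(343.9) = 955.7
  N₂: 7476 (inert)
  CO₂: 0 + 2(343.9) = 687.8
  H₂O: 0 + 2(343.9) = 687.8

956 kmol/h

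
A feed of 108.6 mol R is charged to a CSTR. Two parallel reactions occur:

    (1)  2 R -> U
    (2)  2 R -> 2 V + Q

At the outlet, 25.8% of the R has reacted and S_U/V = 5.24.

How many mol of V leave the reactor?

2.44 mol

Conversion of R: R consumed = 0.258 × 108.6 = 28.02 mol = 2ξ₁ + 2ξ₂.
Selectivity: 1ξ₁ / (2ξ₂) = 5.24 → ξ₁ = 10.48 ξ₂.
Substitute: (2·10.48 + 2) ξ₂ = 28.02 → ξ₂ = 1.22 mol, ξ₁ = 12.79 mol.
Outlet amounts (n = n₀ + Σ ν·ξ):
  R: 108.6 − 2(12.79) − 2(1.22) = 80.58
  U: 0 + 1(12.79) = 12.79
  V: 0 + 2(1.22) = 2.441
  Q: 0 + 1(1.22) = 1.22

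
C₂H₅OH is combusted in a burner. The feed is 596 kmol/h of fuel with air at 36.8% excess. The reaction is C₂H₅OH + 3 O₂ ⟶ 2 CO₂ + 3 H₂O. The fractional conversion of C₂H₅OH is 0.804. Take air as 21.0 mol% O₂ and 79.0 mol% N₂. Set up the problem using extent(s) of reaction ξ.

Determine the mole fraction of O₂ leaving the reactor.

Stoichiometric O₂ = 3 × 596 = 1788 kmol/h; O₂ fed = 1788 × 1.368 = 2446 kmol/h.
N₂ fed = 2446 × 79/21 = 9202 kmol/h.
Fuel reacted = 0.804 × 596 → ξ = 479.2 kmol/h.
Outlet (n = n₀ + ν ξ):
  C₂H₅OH: 596 − 1(479.2) = 116.8
  O₂: 2446 − 3(479.2) = 1008
  N₂: 9202 (inert)
  CO₂: 0 + 2(479.2) = 958.4
  H₂O: 0 + 3(479.2) = 1438
Total out = 12720 kmol/h; y_O₂ = 1008 / 12720 = 0.07926.

0.0793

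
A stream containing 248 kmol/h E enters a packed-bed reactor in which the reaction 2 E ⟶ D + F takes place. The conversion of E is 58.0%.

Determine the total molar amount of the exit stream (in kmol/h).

E reacted = 0.58 × 248 = 143.8 kmol/h; ν_E = −2, so ξ = 143.8/2 = 71.92 kmol/h.
Outlet amounts (n = n₀ + ν ξ):
  E: 248 − 2(71.92) = 104.2
  D: 0 + 1(71.92) = 71.92
  F: 0 + 1(71.92) = 71.92
Total out = 104.2 + 71.92 + 71.92 = 248 kmol/h.

248 kmol/h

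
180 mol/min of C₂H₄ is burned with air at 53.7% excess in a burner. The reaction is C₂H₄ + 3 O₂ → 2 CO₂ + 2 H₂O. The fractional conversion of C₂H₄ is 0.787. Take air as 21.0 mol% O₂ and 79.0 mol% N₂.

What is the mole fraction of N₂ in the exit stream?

Stoichiometric O₂ = 3 × 180 = 540 mol/min; O₂ fed = 540 × 1.537 = 830 mol/min.
N₂ fed = 830 × 79/21 = 3122 mol/min.
Fuel reacted = 0.787 × 180 → ξ = 141.7 mol/min.
Outlet (n = n₀ + ν ξ):
  C₂H₄: 180 − 1(141.7) = 38.34
  O₂: 830 − 3(141.7) = 405
  N₂: 3122 (inert)
  CO₂: 0 + 2(141.7) = 283.3
  H₂O: 0 + 2(141.7) = 283.3
Total out = 4132 mol/min; y_N₂ = 3122 / 4132 = 0.7556.

0.756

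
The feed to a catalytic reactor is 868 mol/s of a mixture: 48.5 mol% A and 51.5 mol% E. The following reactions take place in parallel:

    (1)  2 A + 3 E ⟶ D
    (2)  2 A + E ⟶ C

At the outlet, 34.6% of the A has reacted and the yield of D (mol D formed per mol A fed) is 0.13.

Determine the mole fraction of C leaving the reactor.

0.0295

Yield of D: 1ξ₁ / 421 = 0.13 → ξ₁ = 54.73 mol/s.
Conversion of A: 2ξ₁ + 2ξ₂ = 0.346 × 421 = 145.7 → ξ₂ = 18.1 mol/s.
Outlet amounts (n = n₀ + Σ ν·ξ):
  A: 421 − 2(54.73) − 2(18.1) = 275.3
  E: 447 − 3(54.73) − 1(18.1) = 264.7
  D: 0 + 1(54.73) = 54.73
  C: 0 + 1(18.1) = 18.1
Total out = 612.9 mol/s; y_C = 18.1 / 612.9 = 0.02954.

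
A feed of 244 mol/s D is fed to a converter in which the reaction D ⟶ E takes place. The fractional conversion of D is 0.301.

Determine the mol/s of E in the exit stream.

D reacted = 0.301 × 244 = 73.44 mol/s; ν_D = −1, so ξ = 73.44/1 = 73.44 mol/s.
Outlet amounts (n = n₀ + ν ξ):
  D: 244 − 1(73.44) = 170.6
  E: 0 + 1(73.44) = 73.44

73.4 mol/s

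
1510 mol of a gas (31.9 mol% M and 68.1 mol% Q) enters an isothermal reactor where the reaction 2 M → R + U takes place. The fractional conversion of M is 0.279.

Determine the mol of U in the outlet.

M reacted = 0.279 × 481.7 = 134.4 mol; ν_M = −2, so ξ = 134.4/2 = 67.2 mol.
Outlet amounts (n = n₀ + ν ξ):
  M: 481.7 − 2(67.2) = 347.3
  R: 0 + 1(67.2) = 67.2
  U: 0 + 1(67.2) = 67.2
  Q: 1028 (inert)

67.2 mol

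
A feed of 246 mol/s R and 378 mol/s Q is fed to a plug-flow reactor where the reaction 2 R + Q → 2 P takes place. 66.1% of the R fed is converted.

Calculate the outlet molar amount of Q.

297 mol/s

R reacted = 0.661 × 246 = 162.6 mol/s; ν_R = −2, so ξ = 162.6/2 = 81.3 mol/s.
Outlet amounts (n = n₀ + ν ξ):
  R: 246 − 2(81.3) = 83.39
  Q: 378 − 1(81.3) = 296.7
  P: 0 + 2(81.3) = 162.6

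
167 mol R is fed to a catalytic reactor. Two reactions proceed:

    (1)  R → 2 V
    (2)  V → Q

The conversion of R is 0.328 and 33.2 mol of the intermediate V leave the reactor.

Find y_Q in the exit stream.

Conversion of R: R consumed = 1ξ₁ = 0.328 × 167 → ξ₁ = 54.78 mol.
V balance: n_V = 0 + 2ξ₁ − 1ξ₂ = 33.2 → ξ₂ = (2·54.78 − 33.2)/1 = 76.35 mol.
Outlet amounts (n = n₀ + Σ ν·ξ):
  R: 167 − 1(54.78) = 112.2
  V: 0 + 2(54.78) − 1(76.35) = 33.2
  Q: 0 + 1(76.35) = 76.35
Total out = 221.8 mol; y_Q = 76.35 / 221.8 = 0.3443.

0.344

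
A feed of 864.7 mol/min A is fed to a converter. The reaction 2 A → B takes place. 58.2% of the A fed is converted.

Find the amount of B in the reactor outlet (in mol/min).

A reacted = 0.582 × 864.7 = 503.3 mol/min; ν_A = −2, so ξ = 503.3/2 = 251.6 mol/min.
Outlet amounts (n = n₀ + ν ξ):
  A: 864.7 − 2(251.6) = 361.4
  B: 0 + 1(251.6) = 251.6

252 mol/min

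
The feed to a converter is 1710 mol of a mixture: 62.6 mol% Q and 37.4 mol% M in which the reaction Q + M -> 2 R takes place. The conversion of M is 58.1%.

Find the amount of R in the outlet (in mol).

743 mol

M reacted = 0.581 × 639.5 = 371.6 mol; ν_M = −1, so ξ = 371.6/1 = 371.6 mol.
Outlet amounts (n = n₀ + ν ξ):
  Q: 1070 − 1(371.6) = 698.9
  M: 639.5 − 1(371.6) = 268
  R: 0 + 2(371.6) = 743.1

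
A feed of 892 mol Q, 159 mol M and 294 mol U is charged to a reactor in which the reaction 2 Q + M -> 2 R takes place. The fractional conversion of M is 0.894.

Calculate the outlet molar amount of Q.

608 mol

M reacted = 0.894 × 159 = 142.1 mol; ν_M = −1, so ξ = 142.1/1 = 142.1 mol.
Outlet amounts (n = n₀ + ν ξ):
  Q: 892 − 2(142.1) = 607.7
  M: 159 − 1(142.1) = 16.85
  R: 0 + 2(142.1) = 284.3
  U: 294 (inert)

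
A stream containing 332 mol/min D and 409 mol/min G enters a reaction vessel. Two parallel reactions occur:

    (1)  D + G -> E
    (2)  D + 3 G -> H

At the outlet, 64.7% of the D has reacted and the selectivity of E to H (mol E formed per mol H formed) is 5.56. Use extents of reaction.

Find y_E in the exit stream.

0.395

Conversion of D: D consumed = 0.647 × 332 = 214.8 mol/min = 1ξ₁ + 1ξ₂.
Selectivity: 1ξ₁ / (1ξ₂) = 5.56 → ξ₁ = 5.56 ξ₂.
Substitute: (1·5.56 + 1) ξ₂ = 214.8 → ξ₂ = 32.74 mol/min, ξ₁ = 182.1 mol/min.
Outlet amounts (n = n₀ + Σ ν·ξ):
  D: 332 − 1(182.1) − 1(32.74) = 117.2
  G: 409 − 1(182.1) − 3(32.74) = 128.7
  E: 0 + 1(182.1) = 182.1
  H: 0 + 1(32.74) = 32.74
Total out = 460.7 mol/min; y_E = 182.1 / 460.7 = 0.3952.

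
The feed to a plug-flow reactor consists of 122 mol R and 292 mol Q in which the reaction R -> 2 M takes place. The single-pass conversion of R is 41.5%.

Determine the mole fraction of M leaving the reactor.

0.218

R reacted = 0.415 × 122 = 50.63 mol; ν_R = −1, so ξ = 50.63/1 = 50.63 mol.
Outlet amounts (n = n₀ + ν ξ):
  R: 122 − 1(50.63) = 71.37
  M: 0 + 2(50.63) = 101.3
  Q: 292 (inert)
Total out = 464.6 mol; y_M = 101.3 / 464.6 = 0.2179.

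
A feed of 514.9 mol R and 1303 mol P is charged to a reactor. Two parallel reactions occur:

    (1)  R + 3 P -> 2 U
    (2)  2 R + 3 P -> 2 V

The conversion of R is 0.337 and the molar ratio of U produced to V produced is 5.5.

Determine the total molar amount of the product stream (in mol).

1490 mol

Conversion of R: R consumed = 0.337 × 514.9 = 173.5 mol = 1ξ₁ + 2ξ₂.
Selectivity: 2ξ₁ / (2ξ₂) = 5.5 → ξ₁ = 5.5 ξ₂.
Substitute: (1·5.5 + 2) ξ₂ = 173.5 → ξ₂ = 23.14 mol, ξ₁ = 127.2 mol.
Outlet amounts (n = n₀ + Σ ν·ξ):
  R: 514.9 − 1(127.2) − 2(23.14) = 341.4
  P: 1303 − 3(127.2) − 3(23.14) = 851.8
  U: 0 + 2(127.2) = 254.5
  V: 0 + 2(23.14) = 46.27
Total out = 341.4 + 851.8 + 254.5 + 46.27 = 1494 mol.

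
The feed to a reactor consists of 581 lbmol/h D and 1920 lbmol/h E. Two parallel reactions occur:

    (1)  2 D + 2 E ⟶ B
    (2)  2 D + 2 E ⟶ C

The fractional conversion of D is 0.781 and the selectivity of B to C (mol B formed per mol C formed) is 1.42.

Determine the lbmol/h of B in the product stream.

Conversion of D: D consumed = 0.781 × 581 = 453.8 lbmol/h = 2ξ₁ + 2ξ₂.
Selectivity: 1ξ₁ / (1ξ₂) = 1.42 → ξ₁ = 1.42 ξ₂.
Substitute: (2·1.42 + 2) ξ₂ = 453.8 → ξ₂ = 93.75 lbmol/h, ξ₁ = 133.1 lbmol/h.
Outlet amounts (n = n₀ + Σ ν·ξ):
  D: 581 − 2(133.1) − 2(93.75) = 127.2
  E: 1920 − 2(133.1) − 2(93.75) = 1466
  B: 0 + 1(133.1) = 133.1
  C: 0 + 1(93.75) = 93.75

133 lbmol/h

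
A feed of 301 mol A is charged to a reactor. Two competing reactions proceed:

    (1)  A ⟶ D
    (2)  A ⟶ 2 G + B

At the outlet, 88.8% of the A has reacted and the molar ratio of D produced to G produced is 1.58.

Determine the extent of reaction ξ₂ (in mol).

ξ₂ = 64.3 mol

Conversion of A: A consumed = 0.888 × 301 = 267.3 mol = 1ξ₁ + 1ξ₂.
Selectivity: 1ξ₁ / (2ξ₂) = 1.58 → ξ₁ = 3.16 ξ₂.
Substitute: (1·3.16 + 1) ξ₂ = 267.3 → ξ₂ = 64.25 mol, ξ₁ = 203 mol.
Outlet amounts (n = n₀ + Σ ν·ξ):
  A: 301 − 1(203) − 1(64.25) = 33.71
  D: 0 + 1(203) = 203
  G: 0 + 2(64.25) = 128.5
  B: 0 + 1(64.25) = 64.25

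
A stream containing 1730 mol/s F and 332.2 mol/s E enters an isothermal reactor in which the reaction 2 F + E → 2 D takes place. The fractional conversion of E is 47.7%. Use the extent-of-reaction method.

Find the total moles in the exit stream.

E reacted = 0.477 × 332.2 = 158.5 mol/s; ν_E = −1, so ξ = 158.5/1 = 158.5 mol/s.
Outlet amounts (n = n₀ + ν ξ):
  F: 1730 − 2(158.5) = 1413
  E: 332.2 − 1(158.5) = 173.7
  D: 0 + 2(158.5) = 316.9
Total out = 1413 + 173.7 + 316.9 = 1904 mol/s.

1900 mol/s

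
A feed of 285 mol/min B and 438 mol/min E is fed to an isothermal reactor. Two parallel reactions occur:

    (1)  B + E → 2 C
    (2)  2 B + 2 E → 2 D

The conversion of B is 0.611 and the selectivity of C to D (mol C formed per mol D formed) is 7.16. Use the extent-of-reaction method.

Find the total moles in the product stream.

Conversion of B: B consumed = 0.611 × 285 = 174.1 mol/min = 1ξ₁ + 2ξ₂.
Selectivity: 2ξ₁ / (2ξ₂) = 7.16 → ξ₁ = 7.16 ξ₂.
Substitute: (1·7.16 + 2) ξ₂ = 174.1 → ξ₂ = 19.01 mol/min, ξ₁ = 136.1 mol/min.
Outlet amounts (n = n₀ + Σ ν·ξ):
  B: 285 − 1(136.1) − 2(19.01) = 110.9
  E: 438 − 1(136.1) − 2(19.01) = 263.9
  C: 0 + 2(136.1) = 272.2
  D: 0 + 2(19.01) = 38.02
Total out = 110.9 + 263.9 + 272.2 + 38.02 = 685 mol/min.

685 mol/min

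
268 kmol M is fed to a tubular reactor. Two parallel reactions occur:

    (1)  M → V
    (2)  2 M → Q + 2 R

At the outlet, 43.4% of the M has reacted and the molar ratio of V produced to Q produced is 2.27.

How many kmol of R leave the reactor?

Conversion of M: M consumed = 0.434 × 268 = 116.3 kmol = 1ξ₁ + 2ξ₂.
Selectivity: 1ξ₁ / (1ξ₂) = 2.27 → ξ₁ = 2.27 ξ₂.
Substitute: (1·2.27 + 2) ξ₂ = 116.3 → ξ₂ = 27.24 kmol, ξ₁ = 61.83 kmol.
Outlet amounts (n = n₀ + Σ ν·ξ):
  M: 268 − 1(61.83) − 2(27.24) = 151.7
  V: 0 + 1(61.83) = 61.83
  Q: 0 + 1(27.24) = 27.24
  R: 0 + 2(27.24) = 54.48

54.5 kmol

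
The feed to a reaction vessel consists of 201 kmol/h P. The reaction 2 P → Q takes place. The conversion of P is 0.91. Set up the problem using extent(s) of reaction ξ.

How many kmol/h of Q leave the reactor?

P reacted = 0.91 × 201 = 182.9 kmol/h; ν_P = −2, so ξ = 182.9/2 = 91.45 kmol/h.
Outlet amounts (n = n₀ + ν ξ):
  P: 201 − 2(91.45) = 18.09
  Q: 0 + 1(91.45) = 91.45

91.5 kmol/h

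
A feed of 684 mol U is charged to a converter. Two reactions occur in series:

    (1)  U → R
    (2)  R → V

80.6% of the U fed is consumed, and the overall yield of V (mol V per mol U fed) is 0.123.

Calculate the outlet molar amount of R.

467 mol

Conversion of U: U consumed = 1ξ₁ = 0.806 × 684 → ξ₁ = 551.3 mol.
Yield of V: 1ξ₂ / 684 = 0.123 → ξ₂ = 84.13 mol.
Outlet amounts (n = n₀ + Σ ν·ξ):
  U: 684 − 1(551.3) = 132.7
  R: 0 + 1(551.3) − 1(84.13) = 467.2
  V: 0 + 1(84.13) = 84.13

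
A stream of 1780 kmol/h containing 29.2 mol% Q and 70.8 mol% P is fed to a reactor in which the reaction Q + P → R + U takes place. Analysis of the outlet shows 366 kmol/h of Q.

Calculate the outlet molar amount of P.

1110 kmol/h

For Q: n = n₀ − 1ξ → 366 = 519.8 − 1ξ, giving ξ = 153.8 kmol/h.
Outlet amounts (n = n₀ + ν ξ):
  Q: 519.8 − 1(153.8) = 366
  P: 1260 − 1(153.8) = 1106
  R: 0 + 1(153.8) = 153.8
  U: 0 + 1(153.8) = 153.8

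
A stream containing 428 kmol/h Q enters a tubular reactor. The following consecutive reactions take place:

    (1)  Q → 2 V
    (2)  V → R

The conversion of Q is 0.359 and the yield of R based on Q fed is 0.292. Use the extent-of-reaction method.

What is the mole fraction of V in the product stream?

0.313

Conversion of Q: Q consumed = 1ξ₁ = 0.359 × 428 → ξ₁ = 153.7 kmol/h.
Yield of R: 1ξ₂ / 428 = 0.292 → ξ₂ = 125 kmol/h.
Outlet amounts (n = n₀ + Σ ν·ξ):
  Q: 428 − 1(153.7) = 274.3
  V: 0 + 2(153.7) − 1(125) = 182.3
  R: 0 + 1(125) = 125
Total out = 581.7 kmol/h; y_V = 182.3 / 581.7 = 0.3135.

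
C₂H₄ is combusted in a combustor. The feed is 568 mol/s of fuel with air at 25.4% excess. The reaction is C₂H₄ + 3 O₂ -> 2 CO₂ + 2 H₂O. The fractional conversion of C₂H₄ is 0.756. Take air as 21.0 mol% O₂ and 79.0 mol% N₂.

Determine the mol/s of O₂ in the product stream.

849 mol/s

Stoichiometric O₂ = 3 × 568 = 1704 mol/s; O₂ fed = 1704 × 1.254 = 2137 mol/s.
N₂ fed = 2137 × 79/21 = 8038 mol/s.
Fuel reacted = 0.756 × 568 → ξ = 429.4 mol/s.
Outlet (n = n₀ + ν ξ):
  C₂H₄: 568 − 1(429.4) = 138.6
  O₂: 2137 − 3(429.4) = 848.6
  N₂: 8038 (inert)
  CO₂: 0 + 2(429.4) = 858.8
  H₂O: 0 + 2(429.4) = 858.8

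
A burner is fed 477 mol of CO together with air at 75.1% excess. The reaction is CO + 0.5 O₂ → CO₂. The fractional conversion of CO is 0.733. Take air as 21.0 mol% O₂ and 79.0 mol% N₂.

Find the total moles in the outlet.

Stoichiometric O₂ = 0.5 × 477 = 238.5 mol; O₂ fed = 238.5 × 1.751 = 417.6 mol.
N₂ fed = 417.6 × 79/21 = 1571 mol.
Fuel reacted = 0.733 × 477 → ξ = 349.6 mol.
Outlet (n = n₀ + ν ξ):
  CO: 477 − 1(349.6) = 127.4
  O₂: 417.6 − 0.5(349.6) = 242.8
  N₂: 1571 (inert)
  CO₂: 0 + 1(349.6) = 349.6
Total out = 127.4 + 242.8 + 1571 + 349.6 = 2291 mol.

2290 mol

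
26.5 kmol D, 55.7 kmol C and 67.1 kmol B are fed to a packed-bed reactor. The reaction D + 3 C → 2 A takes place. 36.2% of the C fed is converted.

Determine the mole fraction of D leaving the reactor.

C reacted = 0.362 × 55.7 = 20.16 kmol; ν_C = −3, so ξ = 20.16/3 = 6.721 kmol.
Outlet amounts (n = n₀ + ν ξ):
  D: 26.5 − 1(6.721) = 19.78
  C: 55.7 − 3(6.721) = 35.54
  A: 0 + 2(6.721) = 13.44
  B: 67.1 (inert)
Total out = 135.9 kmol; y_D = 19.78 / 135.9 = 0.1456.

0.146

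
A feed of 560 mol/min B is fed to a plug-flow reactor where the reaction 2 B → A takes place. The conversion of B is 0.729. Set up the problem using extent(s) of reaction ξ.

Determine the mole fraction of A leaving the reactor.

B reacted = 0.729 × 560 = 408.2 mol/min; ν_B = −2, so ξ = 408.2/2 = 204.1 mol/min.
Outlet amounts (n = n₀ + ν ξ):
  B: 560 − 2(204.1) = 151.8
  A: 0 + 1(204.1) = 204.1
Total out = 355.9 mol/min; y_A = 204.1 / 355.9 = 0.5736.

0.574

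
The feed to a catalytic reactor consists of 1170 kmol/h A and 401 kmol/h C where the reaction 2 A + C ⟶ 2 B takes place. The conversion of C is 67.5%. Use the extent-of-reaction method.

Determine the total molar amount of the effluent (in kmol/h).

C reacted = 0.675 × 401 = 270.7 kmol/h; ν_C = −1, so ξ = 270.7/1 = 270.7 kmol/h.
Outlet amounts (n = n₀ + ν ξ):
  A: 1170 − 2(270.7) = 628.6
  C: 401 − 1(270.7) = 130.3
  B: 0 + 2(270.7) = 541.4
Total out = 628.6 + 130.3 + 541.4 = 1300 kmol/h.

1300 kmol/h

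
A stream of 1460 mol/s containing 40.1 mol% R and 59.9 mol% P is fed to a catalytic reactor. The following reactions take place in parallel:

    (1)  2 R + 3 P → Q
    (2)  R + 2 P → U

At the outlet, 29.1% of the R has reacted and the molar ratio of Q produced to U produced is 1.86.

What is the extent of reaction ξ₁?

Conversion of R: R consumed = 0.291 × 585.5 = 170.4 mol/s = 2ξ₁ + 1ξ₂.
Selectivity: 1ξ₁ / (1ξ₂) = 1.86 → ξ₁ = 1.86 ξ₂.
Substitute: (2·1.86 + 1) ξ₂ = 170.4 → ξ₂ = 36.1 mol/s, ξ₁ = 67.14 mol/s.
Outlet amounts (n = n₀ + Σ ν·ξ):
  R: 585.5 − 2(67.14) − 1(36.1) = 415.1
  P: 874.5 − 3(67.14) − 2(36.1) = 600.9
  Q: 0 + 1(67.14) = 67.14
  U: 0 + 1(36.1) = 36.1

ξ₁ = 67.1 mol/s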